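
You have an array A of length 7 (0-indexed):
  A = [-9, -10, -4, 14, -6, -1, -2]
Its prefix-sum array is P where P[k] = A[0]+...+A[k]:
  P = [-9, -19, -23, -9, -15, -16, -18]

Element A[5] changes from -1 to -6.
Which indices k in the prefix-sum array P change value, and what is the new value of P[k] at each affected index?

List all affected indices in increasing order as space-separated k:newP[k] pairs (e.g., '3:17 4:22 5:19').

Answer: 5:-21 6:-23

Derivation:
P[k] = A[0] + ... + A[k]
P[k] includes A[5] iff k >= 5
Affected indices: 5, 6, ..., 6; delta = -5
  P[5]: -16 + -5 = -21
  P[6]: -18 + -5 = -23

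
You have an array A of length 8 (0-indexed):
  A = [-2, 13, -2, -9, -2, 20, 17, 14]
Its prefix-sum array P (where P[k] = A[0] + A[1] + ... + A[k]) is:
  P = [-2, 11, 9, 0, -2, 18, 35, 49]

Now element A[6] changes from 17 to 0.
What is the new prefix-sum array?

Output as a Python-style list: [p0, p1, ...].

Answer: [-2, 11, 9, 0, -2, 18, 18, 32]

Derivation:
Change: A[6] 17 -> 0, delta = -17
P[k] for k < 6: unchanged (A[6] not included)
P[k] for k >= 6: shift by delta = -17
  P[0] = -2 + 0 = -2
  P[1] = 11 + 0 = 11
  P[2] = 9 + 0 = 9
  P[3] = 0 + 0 = 0
  P[4] = -2 + 0 = -2
  P[5] = 18 + 0 = 18
  P[6] = 35 + -17 = 18
  P[7] = 49 + -17 = 32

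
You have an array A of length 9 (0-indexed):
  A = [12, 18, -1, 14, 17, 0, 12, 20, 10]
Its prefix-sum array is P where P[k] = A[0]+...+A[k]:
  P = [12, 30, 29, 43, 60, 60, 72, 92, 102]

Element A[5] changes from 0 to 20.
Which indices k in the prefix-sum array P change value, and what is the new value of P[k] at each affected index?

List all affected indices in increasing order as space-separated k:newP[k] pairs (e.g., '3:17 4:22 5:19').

Answer: 5:80 6:92 7:112 8:122

Derivation:
P[k] = A[0] + ... + A[k]
P[k] includes A[5] iff k >= 5
Affected indices: 5, 6, ..., 8; delta = 20
  P[5]: 60 + 20 = 80
  P[6]: 72 + 20 = 92
  P[7]: 92 + 20 = 112
  P[8]: 102 + 20 = 122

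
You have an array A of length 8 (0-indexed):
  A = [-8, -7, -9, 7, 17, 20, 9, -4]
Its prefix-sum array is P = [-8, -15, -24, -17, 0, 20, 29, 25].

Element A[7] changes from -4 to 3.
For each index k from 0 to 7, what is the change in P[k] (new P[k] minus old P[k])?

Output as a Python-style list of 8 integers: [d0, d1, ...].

Element change: A[7] -4 -> 3, delta = 7
For k < 7: P[k] unchanged, delta_P[k] = 0
For k >= 7: P[k] shifts by exactly 7
Delta array: [0, 0, 0, 0, 0, 0, 0, 7]

Answer: [0, 0, 0, 0, 0, 0, 0, 7]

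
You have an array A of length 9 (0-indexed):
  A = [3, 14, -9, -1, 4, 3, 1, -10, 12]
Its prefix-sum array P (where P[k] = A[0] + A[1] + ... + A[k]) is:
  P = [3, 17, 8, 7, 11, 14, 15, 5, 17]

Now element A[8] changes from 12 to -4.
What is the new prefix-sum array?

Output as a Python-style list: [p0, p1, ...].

Change: A[8] 12 -> -4, delta = -16
P[k] for k < 8: unchanged (A[8] not included)
P[k] for k >= 8: shift by delta = -16
  P[0] = 3 + 0 = 3
  P[1] = 17 + 0 = 17
  P[2] = 8 + 0 = 8
  P[3] = 7 + 0 = 7
  P[4] = 11 + 0 = 11
  P[5] = 14 + 0 = 14
  P[6] = 15 + 0 = 15
  P[7] = 5 + 0 = 5
  P[8] = 17 + -16 = 1

Answer: [3, 17, 8, 7, 11, 14, 15, 5, 1]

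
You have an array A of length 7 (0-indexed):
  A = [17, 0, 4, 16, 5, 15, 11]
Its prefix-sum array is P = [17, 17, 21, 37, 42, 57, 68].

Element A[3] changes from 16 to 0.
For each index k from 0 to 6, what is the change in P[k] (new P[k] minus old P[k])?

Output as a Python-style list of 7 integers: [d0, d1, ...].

Answer: [0, 0, 0, -16, -16, -16, -16]

Derivation:
Element change: A[3] 16 -> 0, delta = -16
For k < 3: P[k] unchanged, delta_P[k] = 0
For k >= 3: P[k] shifts by exactly -16
Delta array: [0, 0, 0, -16, -16, -16, -16]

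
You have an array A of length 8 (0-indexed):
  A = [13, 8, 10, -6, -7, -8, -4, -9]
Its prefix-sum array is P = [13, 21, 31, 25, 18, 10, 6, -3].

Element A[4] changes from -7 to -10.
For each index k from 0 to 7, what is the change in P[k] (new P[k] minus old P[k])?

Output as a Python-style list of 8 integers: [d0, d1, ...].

Answer: [0, 0, 0, 0, -3, -3, -3, -3]

Derivation:
Element change: A[4] -7 -> -10, delta = -3
For k < 4: P[k] unchanged, delta_P[k] = 0
For k >= 4: P[k] shifts by exactly -3
Delta array: [0, 0, 0, 0, -3, -3, -3, -3]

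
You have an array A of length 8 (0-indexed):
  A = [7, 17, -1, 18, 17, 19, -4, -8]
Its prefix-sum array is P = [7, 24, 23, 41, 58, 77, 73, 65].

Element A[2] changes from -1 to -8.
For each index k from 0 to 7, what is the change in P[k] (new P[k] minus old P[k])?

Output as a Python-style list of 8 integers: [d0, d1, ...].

Answer: [0, 0, -7, -7, -7, -7, -7, -7]

Derivation:
Element change: A[2] -1 -> -8, delta = -7
For k < 2: P[k] unchanged, delta_P[k] = 0
For k >= 2: P[k] shifts by exactly -7
Delta array: [0, 0, -7, -7, -7, -7, -7, -7]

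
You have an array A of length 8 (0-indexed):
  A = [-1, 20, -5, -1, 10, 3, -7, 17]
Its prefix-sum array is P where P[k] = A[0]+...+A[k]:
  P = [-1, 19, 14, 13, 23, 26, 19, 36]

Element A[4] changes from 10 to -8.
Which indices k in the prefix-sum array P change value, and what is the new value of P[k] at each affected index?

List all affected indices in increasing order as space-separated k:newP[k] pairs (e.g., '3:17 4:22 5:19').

Answer: 4:5 5:8 6:1 7:18

Derivation:
P[k] = A[0] + ... + A[k]
P[k] includes A[4] iff k >= 4
Affected indices: 4, 5, ..., 7; delta = -18
  P[4]: 23 + -18 = 5
  P[5]: 26 + -18 = 8
  P[6]: 19 + -18 = 1
  P[7]: 36 + -18 = 18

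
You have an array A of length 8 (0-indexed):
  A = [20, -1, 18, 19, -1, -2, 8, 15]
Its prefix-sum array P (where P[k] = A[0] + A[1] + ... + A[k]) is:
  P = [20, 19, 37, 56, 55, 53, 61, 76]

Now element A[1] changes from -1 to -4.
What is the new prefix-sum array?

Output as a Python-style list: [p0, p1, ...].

Answer: [20, 16, 34, 53, 52, 50, 58, 73]

Derivation:
Change: A[1] -1 -> -4, delta = -3
P[k] for k < 1: unchanged (A[1] not included)
P[k] for k >= 1: shift by delta = -3
  P[0] = 20 + 0 = 20
  P[1] = 19 + -3 = 16
  P[2] = 37 + -3 = 34
  P[3] = 56 + -3 = 53
  P[4] = 55 + -3 = 52
  P[5] = 53 + -3 = 50
  P[6] = 61 + -3 = 58
  P[7] = 76 + -3 = 73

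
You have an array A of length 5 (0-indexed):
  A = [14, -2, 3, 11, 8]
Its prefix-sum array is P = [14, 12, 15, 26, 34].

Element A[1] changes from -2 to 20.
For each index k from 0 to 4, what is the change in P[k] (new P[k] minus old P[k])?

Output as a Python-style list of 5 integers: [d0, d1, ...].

Answer: [0, 22, 22, 22, 22]

Derivation:
Element change: A[1] -2 -> 20, delta = 22
For k < 1: P[k] unchanged, delta_P[k] = 0
For k >= 1: P[k] shifts by exactly 22
Delta array: [0, 22, 22, 22, 22]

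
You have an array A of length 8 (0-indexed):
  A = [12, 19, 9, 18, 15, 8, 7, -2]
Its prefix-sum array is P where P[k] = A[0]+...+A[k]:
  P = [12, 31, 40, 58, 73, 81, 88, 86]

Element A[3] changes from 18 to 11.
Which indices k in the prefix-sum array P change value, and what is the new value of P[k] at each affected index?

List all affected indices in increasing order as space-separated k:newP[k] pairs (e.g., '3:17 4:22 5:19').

Answer: 3:51 4:66 5:74 6:81 7:79

Derivation:
P[k] = A[0] + ... + A[k]
P[k] includes A[3] iff k >= 3
Affected indices: 3, 4, ..., 7; delta = -7
  P[3]: 58 + -7 = 51
  P[4]: 73 + -7 = 66
  P[5]: 81 + -7 = 74
  P[6]: 88 + -7 = 81
  P[7]: 86 + -7 = 79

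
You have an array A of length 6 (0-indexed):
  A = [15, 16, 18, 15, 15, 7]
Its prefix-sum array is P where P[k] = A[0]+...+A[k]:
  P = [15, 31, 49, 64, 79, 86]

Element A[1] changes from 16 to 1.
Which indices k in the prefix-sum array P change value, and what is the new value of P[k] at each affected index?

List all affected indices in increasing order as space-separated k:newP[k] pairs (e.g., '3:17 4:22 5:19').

P[k] = A[0] + ... + A[k]
P[k] includes A[1] iff k >= 1
Affected indices: 1, 2, ..., 5; delta = -15
  P[1]: 31 + -15 = 16
  P[2]: 49 + -15 = 34
  P[3]: 64 + -15 = 49
  P[4]: 79 + -15 = 64
  P[5]: 86 + -15 = 71

Answer: 1:16 2:34 3:49 4:64 5:71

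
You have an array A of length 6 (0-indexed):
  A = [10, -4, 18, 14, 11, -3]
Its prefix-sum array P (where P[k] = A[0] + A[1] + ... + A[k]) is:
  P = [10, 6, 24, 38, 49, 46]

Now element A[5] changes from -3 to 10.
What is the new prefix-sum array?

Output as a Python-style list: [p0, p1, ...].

Change: A[5] -3 -> 10, delta = 13
P[k] for k < 5: unchanged (A[5] not included)
P[k] for k >= 5: shift by delta = 13
  P[0] = 10 + 0 = 10
  P[1] = 6 + 0 = 6
  P[2] = 24 + 0 = 24
  P[3] = 38 + 0 = 38
  P[4] = 49 + 0 = 49
  P[5] = 46 + 13 = 59

Answer: [10, 6, 24, 38, 49, 59]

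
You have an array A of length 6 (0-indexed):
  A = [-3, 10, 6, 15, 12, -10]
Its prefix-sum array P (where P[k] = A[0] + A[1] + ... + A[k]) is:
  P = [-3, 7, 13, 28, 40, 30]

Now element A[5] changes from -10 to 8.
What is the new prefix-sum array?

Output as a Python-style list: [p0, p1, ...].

Change: A[5] -10 -> 8, delta = 18
P[k] for k < 5: unchanged (A[5] not included)
P[k] for k >= 5: shift by delta = 18
  P[0] = -3 + 0 = -3
  P[1] = 7 + 0 = 7
  P[2] = 13 + 0 = 13
  P[3] = 28 + 0 = 28
  P[4] = 40 + 0 = 40
  P[5] = 30 + 18 = 48

Answer: [-3, 7, 13, 28, 40, 48]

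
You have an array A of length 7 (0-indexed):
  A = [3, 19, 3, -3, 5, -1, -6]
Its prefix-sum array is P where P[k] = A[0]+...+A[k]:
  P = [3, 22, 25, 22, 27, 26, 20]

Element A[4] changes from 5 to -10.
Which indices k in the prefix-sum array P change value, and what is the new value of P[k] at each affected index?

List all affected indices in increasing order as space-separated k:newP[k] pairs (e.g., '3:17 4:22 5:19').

P[k] = A[0] + ... + A[k]
P[k] includes A[4] iff k >= 4
Affected indices: 4, 5, ..., 6; delta = -15
  P[4]: 27 + -15 = 12
  P[5]: 26 + -15 = 11
  P[6]: 20 + -15 = 5

Answer: 4:12 5:11 6:5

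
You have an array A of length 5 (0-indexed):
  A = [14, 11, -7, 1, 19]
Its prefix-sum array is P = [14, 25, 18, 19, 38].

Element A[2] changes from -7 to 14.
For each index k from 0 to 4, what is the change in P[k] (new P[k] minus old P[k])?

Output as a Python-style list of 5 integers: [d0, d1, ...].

Answer: [0, 0, 21, 21, 21]

Derivation:
Element change: A[2] -7 -> 14, delta = 21
For k < 2: P[k] unchanged, delta_P[k] = 0
For k >= 2: P[k] shifts by exactly 21
Delta array: [0, 0, 21, 21, 21]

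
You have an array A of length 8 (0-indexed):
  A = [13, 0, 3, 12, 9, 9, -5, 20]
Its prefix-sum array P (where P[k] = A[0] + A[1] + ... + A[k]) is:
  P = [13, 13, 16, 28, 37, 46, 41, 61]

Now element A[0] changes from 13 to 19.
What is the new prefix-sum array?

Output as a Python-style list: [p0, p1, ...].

Answer: [19, 19, 22, 34, 43, 52, 47, 67]

Derivation:
Change: A[0] 13 -> 19, delta = 6
P[k] for k < 0: unchanged (A[0] not included)
P[k] for k >= 0: shift by delta = 6
  P[0] = 13 + 6 = 19
  P[1] = 13 + 6 = 19
  P[2] = 16 + 6 = 22
  P[3] = 28 + 6 = 34
  P[4] = 37 + 6 = 43
  P[5] = 46 + 6 = 52
  P[6] = 41 + 6 = 47
  P[7] = 61 + 6 = 67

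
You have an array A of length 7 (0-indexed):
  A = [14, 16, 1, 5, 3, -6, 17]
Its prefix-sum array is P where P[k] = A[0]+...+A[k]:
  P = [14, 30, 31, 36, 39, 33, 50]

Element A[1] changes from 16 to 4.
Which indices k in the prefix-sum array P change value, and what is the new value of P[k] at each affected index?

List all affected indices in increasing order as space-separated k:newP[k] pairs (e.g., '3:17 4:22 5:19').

P[k] = A[0] + ... + A[k]
P[k] includes A[1] iff k >= 1
Affected indices: 1, 2, ..., 6; delta = -12
  P[1]: 30 + -12 = 18
  P[2]: 31 + -12 = 19
  P[3]: 36 + -12 = 24
  P[4]: 39 + -12 = 27
  P[5]: 33 + -12 = 21
  P[6]: 50 + -12 = 38

Answer: 1:18 2:19 3:24 4:27 5:21 6:38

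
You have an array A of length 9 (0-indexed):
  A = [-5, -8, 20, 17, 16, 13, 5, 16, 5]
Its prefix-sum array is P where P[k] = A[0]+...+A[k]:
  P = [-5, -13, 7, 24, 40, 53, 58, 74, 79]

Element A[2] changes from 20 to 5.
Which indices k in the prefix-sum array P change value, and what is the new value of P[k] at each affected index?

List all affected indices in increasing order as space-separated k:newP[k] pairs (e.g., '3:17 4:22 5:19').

Answer: 2:-8 3:9 4:25 5:38 6:43 7:59 8:64

Derivation:
P[k] = A[0] + ... + A[k]
P[k] includes A[2] iff k >= 2
Affected indices: 2, 3, ..., 8; delta = -15
  P[2]: 7 + -15 = -8
  P[3]: 24 + -15 = 9
  P[4]: 40 + -15 = 25
  P[5]: 53 + -15 = 38
  P[6]: 58 + -15 = 43
  P[7]: 74 + -15 = 59
  P[8]: 79 + -15 = 64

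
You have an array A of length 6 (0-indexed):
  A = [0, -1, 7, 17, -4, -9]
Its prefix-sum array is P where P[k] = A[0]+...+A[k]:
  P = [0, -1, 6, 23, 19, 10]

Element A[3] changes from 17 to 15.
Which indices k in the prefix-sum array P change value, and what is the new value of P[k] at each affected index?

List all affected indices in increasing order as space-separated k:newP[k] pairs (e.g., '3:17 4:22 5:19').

Answer: 3:21 4:17 5:8

Derivation:
P[k] = A[0] + ... + A[k]
P[k] includes A[3] iff k >= 3
Affected indices: 3, 4, ..., 5; delta = -2
  P[3]: 23 + -2 = 21
  P[4]: 19 + -2 = 17
  P[5]: 10 + -2 = 8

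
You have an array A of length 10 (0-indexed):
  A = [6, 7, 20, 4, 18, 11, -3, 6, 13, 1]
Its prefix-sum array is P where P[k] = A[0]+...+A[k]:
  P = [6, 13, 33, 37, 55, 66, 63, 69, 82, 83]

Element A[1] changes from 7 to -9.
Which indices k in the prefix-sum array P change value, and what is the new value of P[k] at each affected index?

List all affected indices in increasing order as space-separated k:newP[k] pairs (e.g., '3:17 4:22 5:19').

Answer: 1:-3 2:17 3:21 4:39 5:50 6:47 7:53 8:66 9:67

Derivation:
P[k] = A[0] + ... + A[k]
P[k] includes A[1] iff k >= 1
Affected indices: 1, 2, ..., 9; delta = -16
  P[1]: 13 + -16 = -3
  P[2]: 33 + -16 = 17
  P[3]: 37 + -16 = 21
  P[4]: 55 + -16 = 39
  P[5]: 66 + -16 = 50
  P[6]: 63 + -16 = 47
  P[7]: 69 + -16 = 53
  P[8]: 82 + -16 = 66
  P[9]: 83 + -16 = 67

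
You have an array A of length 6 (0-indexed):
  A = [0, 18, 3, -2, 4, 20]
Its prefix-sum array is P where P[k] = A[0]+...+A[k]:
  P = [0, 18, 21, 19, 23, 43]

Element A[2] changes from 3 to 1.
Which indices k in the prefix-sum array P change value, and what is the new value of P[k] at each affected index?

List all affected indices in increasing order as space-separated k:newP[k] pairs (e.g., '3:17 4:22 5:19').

Answer: 2:19 3:17 4:21 5:41

Derivation:
P[k] = A[0] + ... + A[k]
P[k] includes A[2] iff k >= 2
Affected indices: 2, 3, ..., 5; delta = -2
  P[2]: 21 + -2 = 19
  P[3]: 19 + -2 = 17
  P[4]: 23 + -2 = 21
  P[5]: 43 + -2 = 41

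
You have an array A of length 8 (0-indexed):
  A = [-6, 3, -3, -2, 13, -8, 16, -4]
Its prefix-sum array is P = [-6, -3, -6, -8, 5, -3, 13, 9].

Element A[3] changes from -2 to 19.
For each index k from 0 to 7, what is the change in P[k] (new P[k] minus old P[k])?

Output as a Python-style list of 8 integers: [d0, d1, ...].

Element change: A[3] -2 -> 19, delta = 21
For k < 3: P[k] unchanged, delta_P[k] = 0
For k >= 3: P[k] shifts by exactly 21
Delta array: [0, 0, 0, 21, 21, 21, 21, 21]

Answer: [0, 0, 0, 21, 21, 21, 21, 21]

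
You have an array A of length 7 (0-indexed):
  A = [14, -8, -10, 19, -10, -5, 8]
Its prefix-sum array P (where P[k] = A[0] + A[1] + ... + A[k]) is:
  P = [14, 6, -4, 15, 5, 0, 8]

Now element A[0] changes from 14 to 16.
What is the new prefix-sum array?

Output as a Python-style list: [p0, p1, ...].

Change: A[0] 14 -> 16, delta = 2
P[k] for k < 0: unchanged (A[0] not included)
P[k] for k >= 0: shift by delta = 2
  P[0] = 14 + 2 = 16
  P[1] = 6 + 2 = 8
  P[2] = -4 + 2 = -2
  P[3] = 15 + 2 = 17
  P[4] = 5 + 2 = 7
  P[5] = 0 + 2 = 2
  P[6] = 8 + 2 = 10

Answer: [16, 8, -2, 17, 7, 2, 10]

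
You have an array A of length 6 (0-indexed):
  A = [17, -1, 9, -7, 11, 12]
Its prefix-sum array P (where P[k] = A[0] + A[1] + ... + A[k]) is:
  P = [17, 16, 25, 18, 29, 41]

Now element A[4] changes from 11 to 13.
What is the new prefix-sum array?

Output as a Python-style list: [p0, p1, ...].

Answer: [17, 16, 25, 18, 31, 43]

Derivation:
Change: A[4] 11 -> 13, delta = 2
P[k] for k < 4: unchanged (A[4] not included)
P[k] for k >= 4: shift by delta = 2
  P[0] = 17 + 0 = 17
  P[1] = 16 + 0 = 16
  P[2] = 25 + 0 = 25
  P[3] = 18 + 0 = 18
  P[4] = 29 + 2 = 31
  P[5] = 41 + 2 = 43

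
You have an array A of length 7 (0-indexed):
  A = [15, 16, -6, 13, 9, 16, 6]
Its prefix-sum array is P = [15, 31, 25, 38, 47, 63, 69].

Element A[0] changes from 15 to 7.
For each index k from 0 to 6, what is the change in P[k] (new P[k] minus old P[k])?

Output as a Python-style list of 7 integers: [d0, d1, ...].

Answer: [-8, -8, -8, -8, -8, -8, -8]

Derivation:
Element change: A[0] 15 -> 7, delta = -8
For k < 0: P[k] unchanged, delta_P[k] = 0
For k >= 0: P[k] shifts by exactly -8
Delta array: [-8, -8, -8, -8, -8, -8, -8]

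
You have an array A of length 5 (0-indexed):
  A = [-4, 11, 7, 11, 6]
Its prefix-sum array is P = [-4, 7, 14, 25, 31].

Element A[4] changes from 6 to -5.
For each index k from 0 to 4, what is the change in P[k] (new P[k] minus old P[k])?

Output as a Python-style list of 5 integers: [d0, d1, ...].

Element change: A[4] 6 -> -5, delta = -11
For k < 4: P[k] unchanged, delta_P[k] = 0
For k >= 4: P[k] shifts by exactly -11
Delta array: [0, 0, 0, 0, -11]

Answer: [0, 0, 0, 0, -11]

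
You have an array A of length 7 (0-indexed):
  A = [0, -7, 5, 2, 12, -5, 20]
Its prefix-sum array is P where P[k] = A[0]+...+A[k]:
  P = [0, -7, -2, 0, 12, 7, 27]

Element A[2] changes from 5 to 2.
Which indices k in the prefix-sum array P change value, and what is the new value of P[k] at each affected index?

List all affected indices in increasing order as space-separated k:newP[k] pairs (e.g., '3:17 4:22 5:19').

Answer: 2:-5 3:-3 4:9 5:4 6:24

Derivation:
P[k] = A[0] + ... + A[k]
P[k] includes A[2] iff k >= 2
Affected indices: 2, 3, ..., 6; delta = -3
  P[2]: -2 + -3 = -5
  P[3]: 0 + -3 = -3
  P[4]: 12 + -3 = 9
  P[5]: 7 + -3 = 4
  P[6]: 27 + -3 = 24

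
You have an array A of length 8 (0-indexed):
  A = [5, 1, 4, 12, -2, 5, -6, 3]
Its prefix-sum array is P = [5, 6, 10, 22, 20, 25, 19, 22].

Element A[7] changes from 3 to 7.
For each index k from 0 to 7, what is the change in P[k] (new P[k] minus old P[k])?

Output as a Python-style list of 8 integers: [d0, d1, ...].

Element change: A[7] 3 -> 7, delta = 4
For k < 7: P[k] unchanged, delta_P[k] = 0
For k >= 7: P[k] shifts by exactly 4
Delta array: [0, 0, 0, 0, 0, 0, 0, 4]

Answer: [0, 0, 0, 0, 0, 0, 0, 4]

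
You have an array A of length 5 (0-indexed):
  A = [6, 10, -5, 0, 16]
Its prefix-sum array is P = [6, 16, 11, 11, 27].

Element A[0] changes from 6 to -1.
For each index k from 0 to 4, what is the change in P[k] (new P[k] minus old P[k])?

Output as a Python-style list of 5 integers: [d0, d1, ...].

Element change: A[0] 6 -> -1, delta = -7
For k < 0: P[k] unchanged, delta_P[k] = 0
For k >= 0: P[k] shifts by exactly -7
Delta array: [-7, -7, -7, -7, -7]

Answer: [-7, -7, -7, -7, -7]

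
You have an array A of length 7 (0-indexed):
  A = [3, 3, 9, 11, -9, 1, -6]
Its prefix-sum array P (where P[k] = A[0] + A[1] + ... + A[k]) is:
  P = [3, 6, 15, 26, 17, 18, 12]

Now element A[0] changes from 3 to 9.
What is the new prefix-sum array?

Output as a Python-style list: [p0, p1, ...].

Change: A[0] 3 -> 9, delta = 6
P[k] for k < 0: unchanged (A[0] not included)
P[k] for k >= 0: shift by delta = 6
  P[0] = 3 + 6 = 9
  P[1] = 6 + 6 = 12
  P[2] = 15 + 6 = 21
  P[3] = 26 + 6 = 32
  P[4] = 17 + 6 = 23
  P[5] = 18 + 6 = 24
  P[6] = 12 + 6 = 18

Answer: [9, 12, 21, 32, 23, 24, 18]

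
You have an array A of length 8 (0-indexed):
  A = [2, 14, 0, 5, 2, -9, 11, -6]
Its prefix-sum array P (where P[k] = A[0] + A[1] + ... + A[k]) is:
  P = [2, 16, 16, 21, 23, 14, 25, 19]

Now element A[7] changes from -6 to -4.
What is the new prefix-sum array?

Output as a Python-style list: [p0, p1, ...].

Change: A[7] -6 -> -4, delta = 2
P[k] for k < 7: unchanged (A[7] not included)
P[k] for k >= 7: shift by delta = 2
  P[0] = 2 + 0 = 2
  P[1] = 16 + 0 = 16
  P[2] = 16 + 0 = 16
  P[3] = 21 + 0 = 21
  P[4] = 23 + 0 = 23
  P[5] = 14 + 0 = 14
  P[6] = 25 + 0 = 25
  P[7] = 19 + 2 = 21

Answer: [2, 16, 16, 21, 23, 14, 25, 21]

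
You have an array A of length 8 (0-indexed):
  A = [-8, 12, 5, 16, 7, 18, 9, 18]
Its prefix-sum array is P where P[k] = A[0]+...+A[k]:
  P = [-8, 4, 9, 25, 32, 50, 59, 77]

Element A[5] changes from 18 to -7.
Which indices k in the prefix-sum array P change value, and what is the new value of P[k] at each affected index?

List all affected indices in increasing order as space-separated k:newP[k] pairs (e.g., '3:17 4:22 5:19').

Answer: 5:25 6:34 7:52

Derivation:
P[k] = A[0] + ... + A[k]
P[k] includes A[5] iff k >= 5
Affected indices: 5, 6, ..., 7; delta = -25
  P[5]: 50 + -25 = 25
  P[6]: 59 + -25 = 34
  P[7]: 77 + -25 = 52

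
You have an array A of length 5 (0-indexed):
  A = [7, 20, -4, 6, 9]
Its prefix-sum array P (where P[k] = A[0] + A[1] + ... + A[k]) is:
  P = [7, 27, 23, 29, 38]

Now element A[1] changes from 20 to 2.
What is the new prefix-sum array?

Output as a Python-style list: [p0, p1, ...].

Answer: [7, 9, 5, 11, 20]

Derivation:
Change: A[1] 20 -> 2, delta = -18
P[k] for k < 1: unchanged (A[1] not included)
P[k] for k >= 1: shift by delta = -18
  P[0] = 7 + 0 = 7
  P[1] = 27 + -18 = 9
  P[2] = 23 + -18 = 5
  P[3] = 29 + -18 = 11
  P[4] = 38 + -18 = 20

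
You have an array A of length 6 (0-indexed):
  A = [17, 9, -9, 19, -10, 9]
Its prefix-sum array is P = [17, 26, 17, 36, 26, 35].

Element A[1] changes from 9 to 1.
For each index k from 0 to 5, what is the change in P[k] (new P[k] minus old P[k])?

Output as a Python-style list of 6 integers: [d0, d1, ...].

Answer: [0, -8, -8, -8, -8, -8]

Derivation:
Element change: A[1] 9 -> 1, delta = -8
For k < 1: P[k] unchanged, delta_P[k] = 0
For k >= 1: P[k] shifts by exactly -8
Delta array: [0, -8, -8, -8, -8, -8]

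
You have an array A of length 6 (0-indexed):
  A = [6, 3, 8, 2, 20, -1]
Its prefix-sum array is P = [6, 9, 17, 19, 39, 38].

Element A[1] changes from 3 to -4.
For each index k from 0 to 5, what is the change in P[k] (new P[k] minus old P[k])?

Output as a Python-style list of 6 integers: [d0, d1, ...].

Element change: A[1] 3 -> -4, delta = -7
For k < 1: P[k] unchanged, delta_P[k] = 0
For k >= 1: P[k] shifts by exactly -7
Delta array: [0, -7, -7, -7, -7, -7]

Answer: [0, -7, -7, -7, -7, -7]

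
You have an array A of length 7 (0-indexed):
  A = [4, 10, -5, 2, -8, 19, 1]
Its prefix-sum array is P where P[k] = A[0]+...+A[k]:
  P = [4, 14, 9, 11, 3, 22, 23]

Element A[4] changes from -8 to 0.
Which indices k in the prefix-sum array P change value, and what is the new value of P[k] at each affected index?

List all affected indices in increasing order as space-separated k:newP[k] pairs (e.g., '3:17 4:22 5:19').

Answer: 4:11 5:30 6:31

Derivation:
P[k] = A[0] + ... + A[k]
P[k] includes A[4] iff k >= 4
Affected indices: 4, 5, ..., 6; delta = 8
  P[4]: 3 + 8 = 11
  P[5]: 22 + 8 = 30
  P[6]: 23 + 8 = 31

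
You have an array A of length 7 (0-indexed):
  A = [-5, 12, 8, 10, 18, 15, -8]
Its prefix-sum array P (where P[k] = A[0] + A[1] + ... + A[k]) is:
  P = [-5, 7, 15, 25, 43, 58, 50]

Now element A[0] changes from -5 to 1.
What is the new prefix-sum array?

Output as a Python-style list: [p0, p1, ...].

Answer: [1, 13, 21, 31, 49, 64, 56]

Derivation:
Change: A[0] -5 -> 1, delta = 6
P[k] for k < 0: unchanged (A[0] not included)
P[k] for k >= 0: shift by delta = 6
  P[0] = -5 + 6 = 1
  P[1] = 7 + 6 = 13
  P[2] = 15 + 6 = 21
  P[3] = 25 + 6 = 31
  P[4] = 43 + 6 = 49
  P[5] = 58 + 6 = 64
  P[6] = 50 + 6 = 56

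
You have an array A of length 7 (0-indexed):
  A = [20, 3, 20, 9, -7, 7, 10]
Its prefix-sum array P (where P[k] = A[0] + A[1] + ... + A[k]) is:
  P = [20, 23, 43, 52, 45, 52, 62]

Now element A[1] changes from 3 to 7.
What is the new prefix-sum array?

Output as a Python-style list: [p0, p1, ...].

Change: A[1] 3 -> 7, delta = 4
P[k] for k < 1: unchanged (A[1] not included)
P[k] for k >= 1: shift by delta = 4
  P[0] = 20 + 0 = 20
  P[1] = 23 + 4 = 27
  P[2] = 43 + 4 = 47
  P[3] = 52 + 4 = 56
  P[4] = 45 + 4 = 49
  P[5] = 52 + 4 = 56
  P[6] = 62 + 4 = 66

Answer: [20, 27, 47, 56, 49, 56, 66]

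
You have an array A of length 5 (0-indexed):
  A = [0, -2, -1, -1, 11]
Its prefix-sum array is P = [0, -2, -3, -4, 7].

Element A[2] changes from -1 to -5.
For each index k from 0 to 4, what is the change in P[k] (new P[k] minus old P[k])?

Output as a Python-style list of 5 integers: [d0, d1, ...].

Answer: [0, 0, -4, -4, -4]

Derivation:
Element change: A[2] -1 -> -5, delta = -4
For k < 2: P[k] unchanged, delta_P[k] = 0
For k >= 2: P[k] shifts by exactly -4
Delta array: [0, 0, -4, -4, -4]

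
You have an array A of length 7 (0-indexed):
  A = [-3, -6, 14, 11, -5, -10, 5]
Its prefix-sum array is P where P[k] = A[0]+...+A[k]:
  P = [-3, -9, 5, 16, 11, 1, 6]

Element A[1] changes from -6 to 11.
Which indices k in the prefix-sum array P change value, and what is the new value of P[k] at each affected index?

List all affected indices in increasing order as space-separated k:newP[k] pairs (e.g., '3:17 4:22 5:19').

P[k] = A[0] + ... + A[k]
P[k] includes A[1] iff k >= 1
Affected indices: 1, 2, ..., 6; delta = 17
  P[1]: -9 + 17 = 8
  P[2]: 5 + 17 = 22
  P[3]: 16 + 17 = 33
  P[4]: 11 + 17 = 28
  P[5]: 1 + 17 = 18
  P[6]: 6 + 17 = 23

Answer: 1:8 2:22 3:33 4:28 5:18 6:23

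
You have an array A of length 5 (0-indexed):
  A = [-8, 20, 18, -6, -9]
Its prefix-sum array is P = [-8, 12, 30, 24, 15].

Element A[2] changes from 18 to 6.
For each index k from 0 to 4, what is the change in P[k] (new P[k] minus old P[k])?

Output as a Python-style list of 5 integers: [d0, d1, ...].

Element change: A[2] 18 -> 6, delta = -12
For k < 2: P[k] unchanged, delta_P[k] = 0
For k >= 2: P[k] shifts by exactly -12
Delta array: [0, 0, -12, -12, -12]

Answer: [0, 0, -12, -12, -12]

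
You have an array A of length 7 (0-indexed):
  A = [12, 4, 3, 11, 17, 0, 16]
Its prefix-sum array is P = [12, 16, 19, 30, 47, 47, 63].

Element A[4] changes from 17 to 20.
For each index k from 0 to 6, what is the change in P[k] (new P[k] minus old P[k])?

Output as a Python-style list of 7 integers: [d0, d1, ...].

Answer: [0, 0, 0, 0, 3, 3, 3]

Derivation:
Element change: A[4] 17 -> 20, delta = 3
For k < 4: P[k] unchanged, delta_P[k] = 0
For k >= 4: P[k] shifts by exactly 3
Delta array: [0, 0, 0, 0, 3, 3, 3]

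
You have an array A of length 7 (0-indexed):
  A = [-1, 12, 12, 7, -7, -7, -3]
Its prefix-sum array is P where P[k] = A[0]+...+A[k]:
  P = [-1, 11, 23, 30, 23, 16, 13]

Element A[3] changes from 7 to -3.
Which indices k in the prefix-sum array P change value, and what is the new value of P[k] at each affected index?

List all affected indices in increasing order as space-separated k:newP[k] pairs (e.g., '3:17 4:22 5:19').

P[k] = A[0] + ... + A[k]
P[k] includes A[3] iff k >= 3
Affected indices: 3, 4, ..., 6; delta = -10
  P[3]: 30 + -10 = 20
  P[4]: 23 + -10 = 13
  P[5]: 16 + -10 = 6
  P[6]: 13 + -10 = 3

Answer: 3:20 4:13 5:6 6:3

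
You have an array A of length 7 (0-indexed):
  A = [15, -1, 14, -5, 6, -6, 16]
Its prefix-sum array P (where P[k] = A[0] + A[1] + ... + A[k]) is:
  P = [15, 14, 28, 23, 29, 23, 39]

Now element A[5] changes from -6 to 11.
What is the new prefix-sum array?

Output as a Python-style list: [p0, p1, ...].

Answer: [15, 14, 28, 23, 29, 40, 56]

Derivation:
Change: A[5] -6 -> 11, delta = 17
P[k] for k < 5: unchanged (A[5] not included)
P[k] for k >= 5: shift by delta = 17
  P[0] = 15 + 0 = 15
  P[1] = 14 + 0 = 14
  P[2] = 28 + 0 = 28
  P[3] = 23 + 0 = 23
  P[4] = 29 + 0 = 29
  P[5] = 23 + 17 = 40
  P[6] = 39 + 17 = 56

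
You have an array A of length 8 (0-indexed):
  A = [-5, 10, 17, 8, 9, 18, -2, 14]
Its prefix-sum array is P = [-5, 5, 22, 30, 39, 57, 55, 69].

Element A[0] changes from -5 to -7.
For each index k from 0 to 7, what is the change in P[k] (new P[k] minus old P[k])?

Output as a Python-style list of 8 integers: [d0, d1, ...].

Element change: A[0] -5 -> -7, delta = -2
For k < 0: P[k] unchanged, delta_P[k] = 0
For k >= 0: P[k] shifts by exactly -2
Delta array: [-2, -2, -2, -2, -2, -2, -2, -2]

Answer: [-2, -2, -2, -2, -2, -2, -2, -2]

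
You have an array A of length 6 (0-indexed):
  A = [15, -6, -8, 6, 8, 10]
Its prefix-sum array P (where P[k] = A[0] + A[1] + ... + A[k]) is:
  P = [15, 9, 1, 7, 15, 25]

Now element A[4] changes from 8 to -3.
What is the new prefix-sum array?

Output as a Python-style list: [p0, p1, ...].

Answer: [15, 9, 1, 7, 4, 14]

Derivation:
Change: A[4] 8 -> -3, delta = -11
P[k] for k < 4: unchanged (A[4] not included)
P[k] for k >= 4: shift by delta = -11
  P[0] = 15 + 0 = 15
  P[1] = 9 + 0 = 9
  P[2] = 1 + 0 = 1
  P[3] = 7 + 0 = 7
  P[4] = 15 + -11 = 4
  P[5] = 25 + -11 = 14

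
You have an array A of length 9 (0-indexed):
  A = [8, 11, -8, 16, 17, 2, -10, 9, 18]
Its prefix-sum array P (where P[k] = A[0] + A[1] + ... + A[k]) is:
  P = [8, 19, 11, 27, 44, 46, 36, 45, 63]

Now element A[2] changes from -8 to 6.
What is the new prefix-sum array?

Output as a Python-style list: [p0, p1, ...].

Change: A[2] -8 -> 6, delta = 14
P[k] for k < 2: unchanged (A[2] not included)
P[k] for k >= 2: shift by delta = 14
  P[0] = 8 + 0 = 8
  P[1] = 19 + 0 = 19
  P[2] = 11 + 14 = 25
  P[3] = 27 + 14 = 41
  P[4] = 44 + 14 = 58
  P[5] = 46 + 14 = 60
  P[6] = 36 + 14 = 50
  P[7] = 45 + 14 = 59
  P[8] = 63 + 14 = 77

Answer: [8, 19, 25, 41, 58, 60, 50, 59, 77]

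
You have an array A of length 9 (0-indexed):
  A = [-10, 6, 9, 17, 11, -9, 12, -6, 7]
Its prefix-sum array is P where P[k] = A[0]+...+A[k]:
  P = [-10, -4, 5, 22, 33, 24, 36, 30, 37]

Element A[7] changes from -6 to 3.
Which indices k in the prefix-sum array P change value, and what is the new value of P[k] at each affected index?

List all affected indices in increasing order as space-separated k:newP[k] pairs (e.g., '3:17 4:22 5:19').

Answer: 7:39 8:46

Derivation:
P[k] = A[0] + ... + A[k]
P[k] includes A[7] iff k >= 7
Affected indices: 7, 8, ..., 8; delta = 9
  P[7]: 30 + 9 = 39
  P[8]: 37 + 9 = 46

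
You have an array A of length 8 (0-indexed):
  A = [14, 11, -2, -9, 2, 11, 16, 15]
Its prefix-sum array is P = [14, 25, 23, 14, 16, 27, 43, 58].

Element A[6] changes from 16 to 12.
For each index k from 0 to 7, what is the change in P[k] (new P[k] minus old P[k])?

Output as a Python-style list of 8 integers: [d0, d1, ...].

Element change: A[6] 16 -> 12, delta = -4
For k < 6: P[k] unchanged, delta_P[k] = 0
For k >= 6: P[k] shifts by exactly -4
Delta array: [0, 0, 0, 0, 0, 0, -4, -4]

Answer: [0, 0, 0, 0, 0, 0, -4, -4]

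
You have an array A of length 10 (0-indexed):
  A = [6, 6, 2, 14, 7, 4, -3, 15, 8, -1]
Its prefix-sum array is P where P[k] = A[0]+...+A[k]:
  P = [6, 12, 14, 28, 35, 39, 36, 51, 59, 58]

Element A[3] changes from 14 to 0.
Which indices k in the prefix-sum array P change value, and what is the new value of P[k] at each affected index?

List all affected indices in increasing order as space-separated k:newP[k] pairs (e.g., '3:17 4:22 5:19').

Answer: 3:14 4:21 5:25 6:22 7:37 8:45 9:44

Derivation:
P[k] = A[0] + ... + A[k]
P[k] includes A[3] iff k >= 3
Affected indices: 3, 4, ..., 9; delta = -14
  P[3]: 28 + -14 = 14
  P[4]: 35 + -14 = 21
  P[5]: 39 + -14 = 25
  P[6]: 36 + -14 = 22
  P[7]: 51 + -14 = 37
  P[8]: 59 + -14 = 45
  P[9]: 58 + -14 = 44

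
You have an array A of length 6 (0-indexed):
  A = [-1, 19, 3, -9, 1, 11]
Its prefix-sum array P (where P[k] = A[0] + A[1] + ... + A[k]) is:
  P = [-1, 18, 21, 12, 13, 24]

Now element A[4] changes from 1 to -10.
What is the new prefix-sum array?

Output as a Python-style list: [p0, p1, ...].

Answer: [-1, 18, 21, 12, 2, 13]

Derivation:
Change: A[4] 1 -> -10, delta = -11
P[k] for k < 4: unchanged (A[4] not included)
P[k] for k >= 4: shift by delta = -11
  P[0] = -1 + 0 = -1
  P[1] = 18 + 0 = 18
  P[2] = 21 + 0 = 21
  P[3] = 12 + 0 = 12
  P[4] = 13 + -11 = 2
  P[5] = 24 + -11 = 13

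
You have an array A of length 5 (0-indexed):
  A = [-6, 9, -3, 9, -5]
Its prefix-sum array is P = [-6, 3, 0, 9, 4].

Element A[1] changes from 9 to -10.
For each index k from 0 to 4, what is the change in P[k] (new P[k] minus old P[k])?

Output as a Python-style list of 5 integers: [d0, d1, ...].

Answer: [0, -19, -19, -19, -19]

Derivation:
Element change: A[1] 9 -> -10, delta = -19
For k < 1: P[k] unchanged, delta_P[k] = 0
For k >= 1: P[k] shifts by exactly -19
Delta array: [0, -19, -19, -19, -19]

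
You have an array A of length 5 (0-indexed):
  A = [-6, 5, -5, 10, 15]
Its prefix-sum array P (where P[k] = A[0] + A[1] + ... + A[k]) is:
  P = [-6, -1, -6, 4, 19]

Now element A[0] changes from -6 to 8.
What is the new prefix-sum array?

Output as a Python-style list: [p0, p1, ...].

Change: A[0] -6 -> 8, delta = 14
P[k] for k < 0: unchanged (A[0] not included)
P[k] for k >= 0: shift by delta = 14
  P[0] = -6 + 14 = 8
  P[1] = -1 + 14 = 13
  P[2] = -6 + 14 = 8
  P[3] = 4 + 14 = 18
  P[4] = 19 + 14 = 33

Answer: [8, 13, 8, 18, 33]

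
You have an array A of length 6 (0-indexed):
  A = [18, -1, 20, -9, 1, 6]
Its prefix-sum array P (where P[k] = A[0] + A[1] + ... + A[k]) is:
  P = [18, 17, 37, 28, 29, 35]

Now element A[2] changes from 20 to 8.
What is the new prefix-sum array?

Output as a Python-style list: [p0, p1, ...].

Change: A[2] 20 -> 8, delta = -12
P[k] for k < 2: unchanged (A[2] not included)
P[k] for k >= 2: shift by delta = -12
  P[0] = 18 + 0 = 18
  P[1] = 17 + 0 = 17
  P[2] = 37 + -12 = 25
  P[3] = 28 + -12 = 16
  P[4] = 29 + -12 = 17
  P[5] = 35 + -12 = 23

Answer: [18, 17, 25, 16, 17, 23]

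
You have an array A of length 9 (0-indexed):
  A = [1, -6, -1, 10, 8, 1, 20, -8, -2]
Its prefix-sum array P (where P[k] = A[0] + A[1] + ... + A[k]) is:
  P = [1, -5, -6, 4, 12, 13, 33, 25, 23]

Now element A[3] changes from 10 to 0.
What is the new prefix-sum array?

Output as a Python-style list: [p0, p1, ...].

Change: A[3] 10 -> 0, delta = -10
P[k] for k < 3: unchanged (A[3] not included)
P[k] for k >= 3: shift by delta = -10
  P[0] = 1 + 0 = 1
  P[1] = -5 + 0 = -5
  P[2] = -6 + 0 = -6
  P[3] = 4 + -10 = -6
  P[4] = 12 + -10 = 2
  P[5] = 13 + -10 = 3
  P[6] = 33 + -10 = 23
  P[7] = 25 + -10 = 15
  P[8] = 23 + -10 = 13

Answer: [1, -5, -6, -6, 2, 3, 23, 15, 13]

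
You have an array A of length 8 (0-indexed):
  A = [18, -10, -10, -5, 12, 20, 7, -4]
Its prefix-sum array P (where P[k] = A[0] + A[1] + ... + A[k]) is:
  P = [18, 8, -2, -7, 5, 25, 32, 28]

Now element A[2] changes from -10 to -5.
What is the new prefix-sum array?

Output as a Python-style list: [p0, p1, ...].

Change: A[2] -10 -> -5, delta = 5
P[k] for k < 2: unchanged (A[2] not included)
P[k] for k >= 2: shift by delta = 5
  P[0] = 18 + 0 = 18
  P[1] = 8 + 0 = 8
  P[2] = -2 + 5 = 3
  P[3] = -7 + 5 = -2
  P[4] = 5 + 5 = 10
  P[5] = 25 + 5 = 30
  P[6] = 32 + 5 = 37
  P[7] = 28 + 5 = 33

Answer: [18, 8, 3, -2, 10, 30, 37, 33]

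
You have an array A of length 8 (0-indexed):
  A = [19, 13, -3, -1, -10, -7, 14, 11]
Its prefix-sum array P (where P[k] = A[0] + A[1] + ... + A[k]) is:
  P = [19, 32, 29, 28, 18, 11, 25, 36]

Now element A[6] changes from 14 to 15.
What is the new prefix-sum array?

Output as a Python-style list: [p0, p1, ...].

Change: A[6] 14 -> 15, delta = 1
P[k] for k < 6: unchanged (A[6] not included)
P[k] for k >= 6: shift by delta = 1
  P[0] = 19 + 0 = 19
  P[1] = 32 + 0 = 32
  P[2] = 29 + 0 = 29
  P[3] = 28 + 0 = 28
  P[4] = 18 + 0 = 18
  P[5] = 11 + 0 = 11
  P[6] = 25 + 1 = 26
  P[7] = 36 + 1 = 37

Answer: [19, 32, 29, 28, 18, 11, 26, 37]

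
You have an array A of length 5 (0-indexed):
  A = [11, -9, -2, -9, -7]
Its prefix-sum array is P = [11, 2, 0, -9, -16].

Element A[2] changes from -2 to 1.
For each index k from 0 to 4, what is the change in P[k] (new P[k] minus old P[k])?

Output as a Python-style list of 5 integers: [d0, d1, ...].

Element change: A[2] -2 -> 1, delta = 3
For k < 2: P[k] unchanged, delta_P[k] = 0
For k >= 2: P[k] shifts by exactly 3
Delta array: [0, 0, 3, 3, 3]

Answer: [0, 0, 3, 3, 3]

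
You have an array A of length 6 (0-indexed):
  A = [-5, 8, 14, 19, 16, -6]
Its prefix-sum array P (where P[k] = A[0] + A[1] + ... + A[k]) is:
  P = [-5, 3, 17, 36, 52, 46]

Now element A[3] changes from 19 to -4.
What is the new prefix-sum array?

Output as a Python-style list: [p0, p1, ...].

Answer: [-5, 3, 17, 13, 29, 23]

Derivation:
Change: A[3] 19 -> -4, delta = -23
P[k] for k < 3: unchanged (A[3] not included)
P[k] for k >= 3: shift by delta = -23
  P[0] = -5 + 0 = -5
  P[1] = 3 + 0 = 3
  P[2] = 17 + 0 = 17
  P[3] = 36 + -23 = 13
  P[4] = 52 + -23 = 29
  P[5] = 46 + -23 = 23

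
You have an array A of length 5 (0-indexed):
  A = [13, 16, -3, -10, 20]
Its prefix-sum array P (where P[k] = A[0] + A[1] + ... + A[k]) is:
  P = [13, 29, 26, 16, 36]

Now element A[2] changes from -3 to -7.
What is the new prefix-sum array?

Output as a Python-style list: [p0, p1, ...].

Change: A[2] -3 -> -7, delta = -4
P[k] for k < 2: unchanged (A[2] not included)
P[k] for k >= 2: shift by delta = -4
  P[0] = 13 + 0 = 13
  P[1] = 29 + 0 = 29
  P[2] = 26 + -4 = 22
  P[3] = 16 + -4 = 12
  P[4] = 36 + -4 = 32

Answer: [13, 29, 22, 12, 32]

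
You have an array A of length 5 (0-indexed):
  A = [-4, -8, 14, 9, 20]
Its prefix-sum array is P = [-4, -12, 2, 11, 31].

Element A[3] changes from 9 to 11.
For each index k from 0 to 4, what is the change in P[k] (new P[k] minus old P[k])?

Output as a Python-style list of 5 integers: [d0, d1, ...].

Element change: A[3] 9 -> 11, delta = 2
For k < 3: P[k] unchanged, delta_P[k] = 0
For k >= 3: P[k] shifts by exactly 2
Delta array: [0, 0, 0, 2, 2]

Answer: [0, 0, 0, 2, 2]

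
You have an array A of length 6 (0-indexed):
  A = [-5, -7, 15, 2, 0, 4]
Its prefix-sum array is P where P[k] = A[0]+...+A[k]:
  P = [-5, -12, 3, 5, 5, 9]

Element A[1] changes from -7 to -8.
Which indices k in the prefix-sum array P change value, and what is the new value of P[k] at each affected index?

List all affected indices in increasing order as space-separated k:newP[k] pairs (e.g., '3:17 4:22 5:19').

P[k] = A[0] + ... + A[k]
P[k] includes A[1] iff k >= 1
Affected indices: 1, 2, ..., 5; delta = -1
  P[1]: -12 + -1 = -13
  P[2]: 3 + -1 = 2
  P[3]: 5 + -1 = 4
  P[4]: 5 + -1 = 4
  P[5]: 9 + -1 = 8

Answer: 1:-13 2:2 3:4 4:4 5:8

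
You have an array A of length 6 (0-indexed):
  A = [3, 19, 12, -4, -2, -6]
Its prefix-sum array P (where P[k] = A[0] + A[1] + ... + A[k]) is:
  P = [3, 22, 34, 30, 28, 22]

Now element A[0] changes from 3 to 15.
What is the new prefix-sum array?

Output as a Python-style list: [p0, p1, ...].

Change: A[0] 3 -> 15, delta = 12
P[k] for k < 0: unchanged (A[0] not included)
P[k] for k >= 0: shift by delta = 12
  P[0] = 3 + 12 = 15
  P[1] = 22 + 12 = 34
  P[2] = 34 + 12 = 46
  P[3] = 30 + 12 = 42
  P[4] = 28 + 12 = 40
  P[5] = 22 + 12 = 34

Answer: [15, 34, 46, 42, 40, 34]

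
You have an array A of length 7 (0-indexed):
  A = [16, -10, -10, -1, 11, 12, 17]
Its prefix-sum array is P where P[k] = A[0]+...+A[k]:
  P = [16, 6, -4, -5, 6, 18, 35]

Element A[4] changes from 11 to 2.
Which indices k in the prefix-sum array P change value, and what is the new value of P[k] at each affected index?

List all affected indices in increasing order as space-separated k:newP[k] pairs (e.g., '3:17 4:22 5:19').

P[k] = A[0] + ... + A[k]
P[k] includes A[4] iff k >= 4
Affected indices: 4, 5, ..., 6; delta = -9
  P[4]: 6 + -9 = -3
  P[5]: 18 + -9 = 9
  P[6]: 35 + -9 = 26

Answer: 4:-3 5:9 6:26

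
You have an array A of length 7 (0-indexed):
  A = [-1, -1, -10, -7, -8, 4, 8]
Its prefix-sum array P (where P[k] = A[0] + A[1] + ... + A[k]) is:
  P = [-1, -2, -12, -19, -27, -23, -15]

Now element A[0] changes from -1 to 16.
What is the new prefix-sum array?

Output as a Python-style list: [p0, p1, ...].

Answer: [16, 15, 5, -2, -10, -6, 2]

Derivation:
Change: A[0] -1 -> 16, delta = 17
P[k] for k < 0: unchanged (A[0] not included)
P[k] for k >= 0: shift by delta = 17
  P[0] = -1 + 17 = 16
  P[1] = -2 + 17 = 15
  P[2] = -12 + 17 = 5
  P[3] = -19 + 17 = -2
  P[4] = -27 + 17 = -10
  P[5] = -23 + 17 = -6
  P[6] = -15 + 17 = 2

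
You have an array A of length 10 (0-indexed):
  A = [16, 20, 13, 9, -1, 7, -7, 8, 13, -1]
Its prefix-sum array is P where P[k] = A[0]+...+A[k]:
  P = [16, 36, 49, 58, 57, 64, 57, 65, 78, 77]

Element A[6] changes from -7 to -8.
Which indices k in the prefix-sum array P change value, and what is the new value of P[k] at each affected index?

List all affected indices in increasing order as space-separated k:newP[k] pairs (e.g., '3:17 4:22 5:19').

Answer: 6:56 7:64 8:77 9:76

Derivation:
P[k] = A[0] + ... + A[k]
P[k] includes A[6] iff k >= 6
Affected indices: 6, 7, ..., 9; delta = -1
  P[6]: 57 + -1 = 56
  P[7]: 65 + -1 = 64
  P[8]: 78 + -1 = 77
  P[9]: 77 + -1 = 76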